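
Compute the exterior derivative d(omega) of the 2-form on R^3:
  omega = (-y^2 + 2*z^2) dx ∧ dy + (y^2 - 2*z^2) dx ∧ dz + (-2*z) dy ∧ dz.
d(omega) = (-2*y + 4*z) dx ∧ dy ∧ dz

For a 2-form omega = sum_{i<j} g_{ij} dx_i ∧ dx_j, the exterior derivative is
  d(omega) = sum_{i<j} d(g_{ij}) ∧ dx_i ∧ dx_j = sum_{i<j, k} (∂g_{ij}/∂x_k) dx_k ∧ dx_i ∧ dx_j.
Expand each term, using dx_k ∧ dx_i ∧ dx_j = sgn(permutation) dx_{(a)} ∧ dx_{(b)} ∧ dx_{(c)} with (a < b < c) sorted:
  d(-y^2 + 2*z^2) includes (∂/∂z)(-y^2 + 2*z^2) dz = (4*z) dz, which multiplied by dx ∧ dy gives (4*z) dx ∧ dy ∧ dz
  d(y^2 - 2*z^2) includes (∂/∂y)(y^2 - 2*z^2) dy = (2*y) dy, which multiplied by dx ∧ dz gives (-2*y) dx ∧ dy ∧ dz
Collecting like 3-forms: d(omega) = (-2*y + 4*z) dx ∧ dy ∧ dz.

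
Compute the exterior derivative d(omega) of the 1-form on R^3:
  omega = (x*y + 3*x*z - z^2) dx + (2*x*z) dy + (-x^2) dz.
d(omega) = (-x + 2*z) dx ∧ dy + (-5*x + 2*z) dx ∧ dz + (-2*x) dy ∧ dz

For a 1-form omega = sum_i f_i dx_i, the exterior derivative is
  d(omega) = sum_{i < j} (∂f_j/∂x_i - ∂f_i/∂x_j) dx_i ∧ dx_j.
  coefficient of dx ∧ dy: ∂f_2/∂x - ∂f_1/∂y = ∂(2*x*z)/∂x - ∂(x*y + 3*x*z - z^2)/∂y = -x + 2*z
  coefficient of dx ∧ dz: ∂f_3/∂x - ∂f_1/∂z = ∂(-x^2)/∂x - ∂(x*y + 3*x*z - z^2)/∂z = -5*x + 2*z
  coefficient of dy ∧ dz: ∂f_3/∂y - ∂f_2/∂z = ∂(-x^2)/∂y - ∂(2*x*z)/∂z = -2*x
Assembling: d(omega) = (-x + 2*z) dx ∧ dy + (-5*x + 2*z) dx ∧ dz + (-2*x) dy ∧ dz.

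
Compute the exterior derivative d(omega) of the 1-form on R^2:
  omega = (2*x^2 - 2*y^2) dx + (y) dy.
d(omega) = (4*y) dx ∧ dy

For a 1-form omega = sum_i f_i dx_i, the exterior derivative is
  d(omega) = sum_{i < j} (∂f_j/∂x_i - ∂f_i/∂x_j) dx_i ∧ dx_j.
  coefficient of dx ∧ dy: ∂f_2/∂x - ∂f_1/∂y = ∂(y)/∂x - ∂(2*x^2 - 2*y^2)/∂y = 4*y
Assembling: d(omega) = (4*y) dx ∧ dy.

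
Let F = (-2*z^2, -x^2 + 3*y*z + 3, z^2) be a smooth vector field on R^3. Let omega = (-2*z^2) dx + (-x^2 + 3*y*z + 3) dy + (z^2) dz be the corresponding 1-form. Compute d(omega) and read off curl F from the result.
d(omega) = (-3*y) dy ∧ dz + (-4*z) dz ∧ dx + (-2*x) dx ∧ dy; curl F = (-3*y, -4*z, -2*x)

d omega = sum_{i<j} (∂f_j/∂x_i - ∂f_i/∂x_j) dx_i ∧ dx_j. Under the identification (dy ∧ dz, dz ∧ dx, dx ∧ dy) ↔ (e_x, e_y, e_z), the coefficients are exactly the components of curl F. Compute:
  ∂R/∂y - ∂Q/∂z = (0) - (3*y) = -3*y
  ∂P/∂z - ∂R/∂x = (-4*z) - (0) = -4*z
  ∂Q/∂x - ∂P/∂y = (-2*x) - (0) = -2*x.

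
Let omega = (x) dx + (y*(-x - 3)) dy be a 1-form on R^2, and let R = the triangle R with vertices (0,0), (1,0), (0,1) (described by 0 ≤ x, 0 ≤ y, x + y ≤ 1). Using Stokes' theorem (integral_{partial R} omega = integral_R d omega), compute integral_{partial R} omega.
integral_(partial R) omega = -1/6

Stokes: integral_partial_R omega = integral_R d omega with d omega = (∂Q/∂x - ∂P/∂y) dx ∧ dy.
  ∂Q/∂x = -y
  ∂P/∂y = 0
  integrand = ∂Q/∂x - ∂P/∂y = -y.
Integrating over R: integral_0^1 integral_0^{1-x} (-y) dy dx = -1/6.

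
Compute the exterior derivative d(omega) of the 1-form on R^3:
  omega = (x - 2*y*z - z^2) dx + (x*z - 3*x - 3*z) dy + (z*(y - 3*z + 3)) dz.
d(omega) = (3*z - 3) dx ∧ dy + (2*y + 2*z) dx ∧ dz + (-x + z + 3) dy ∧ dz

For a 1-form omega = sum_i f_i dx_i, the exterior derivative is
  d(omega) = sum_{i < j} (∂f_j/∂x_i - ∂f_i/∂x_j) dx_i ∧ dx_j.
  coefficient of dx ∧ dy: ∂f_2/∂x - ∂f_1/∂y = ∂(x*z - 3*x - 3*z)/∂x - ∂(x - 2*y*z - z^2)/∂y = 3*z - 3
  coefficient of dx ∧ dz: ∂f_3/∂x - ∂f_1/∂z = ∂(z*(y - 3*z + 3))/∂x - ∂(x - 2*y*z - z^2)/∂z = 2*y + 2*z
  coefficient of dy ∧ dz: ∂f_3/∂y - ∂f_2/∂z = ∂(z*(y - 3*z + 3))/∂y - ∂(x*z - 3*x - 3*z)/∂z = -x + z + 3
Assembling: d(omega) = (3*z - 3) dx ∧ dy + (2*y + 2*z) dx ∧ dz + (-x + z + 3) dy ∧ dz.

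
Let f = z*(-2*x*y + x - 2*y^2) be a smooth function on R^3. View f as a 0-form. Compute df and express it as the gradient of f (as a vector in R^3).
df = (z*(1 - 2*y)) dx + (2*z*(-x - 2*y)) dy + (-2*x*y + x - 2*y^2) dz; grad f = (z*(1 - 2*y), 2*z*(-x - 2*y), -2*x*y + x - 2*y^2)

For a 0-form f, d f = (∂f/∂x) dx + (∂f/∂y) dy + (∂f/∂z) dz. The components of the vector representation are exactly the entries of grad f in Cartesian coordinates:
  ∂f/∂x = z*(1 - 2*y)
  ∂f/∂y = 2*z*(-x - 2*y)
  ∂f/∂z = -2*x*y + x - 2*y^2.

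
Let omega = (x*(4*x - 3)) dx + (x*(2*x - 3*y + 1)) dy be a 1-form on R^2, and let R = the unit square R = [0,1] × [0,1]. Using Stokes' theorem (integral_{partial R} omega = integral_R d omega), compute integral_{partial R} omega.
integral_(partial R) omega = 3/2

Stokes: integral_partial_R omega = integral_R d omega with d omega = (∂Q/∂x - ∂P/∂y) dx ∧ dy.
  ∂Q/∂x = 4*x - 3*y + 1
  ∂P/∂y = 0
  integrand = ∂Q/∂x - ∂P/∂y = 4*x - 3*y + 1.
Integrating over R: integral_0^1 integral_0^1 (4*x - 3*y + 1) dx dy = 3/2.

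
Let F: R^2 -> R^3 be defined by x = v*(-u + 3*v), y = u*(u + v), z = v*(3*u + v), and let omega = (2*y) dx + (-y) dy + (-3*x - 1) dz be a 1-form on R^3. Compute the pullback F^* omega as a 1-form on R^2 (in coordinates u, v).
F^* omega = (-2*u^3 - 5*u^2*v + 6*u*v^2 - 27*v^3 - 3*v) du + (-3*u^3 + 18*u^2*v - 9*u*v^2 - 3*u - 18*v^3 - 2*v) dv

Using F^*(f dg) = (f ∘ F) d(g ∘ F), substitute each coordinate x_i by F_i(u, v) in f_i, and replace dx_i by d F_i = (∂F_i/∂u) du + (∂F_i/∂v) dv.
  For the x component: f_1(F) = 2*u*(u + v); d F_1 = (-v) du + (-u + 6*v) dv
  For the y component: f_2(F) = u*(-u - v); d F_2 = (2*u + v) du + (u) dv
  For the z component: f_3(F) = 3*u*v - 9*v^2 - 1; d F_3 = (3*v) du + (3*u + 2*v) dv
Combining and collecting du, dv coefficients:
  coeff of du: -2*u^3 - 5*u^2*v + 6*u*v^2 - 27*v^3 - 3*v
  coeff of dv: -3*u^3 + 18*u^2*v - 9*u*v^2 - 3*u - 18*v^3 - 2*v
F^* omega = (-2*u^3 - 5*u^2*v + 6*u*v^2 - 27*v^3 - 3*v) du + (-3*u^3 + 18*u^2*v - 9*u*v^2 - 3*u - 18*v^3 - 2*v) dv.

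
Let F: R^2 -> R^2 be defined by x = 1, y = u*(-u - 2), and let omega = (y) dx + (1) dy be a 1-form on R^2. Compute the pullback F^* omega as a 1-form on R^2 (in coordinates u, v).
F^* omega = (-2*u - 2) du

Using F^*(f dg) = (f ∘ F) d(g ∘ F), substitute each coordinate x_i by F_i(u, v) in f_i, and replace dx_i by d F_i = (∂F_i/∂u) du + (∂F_i/∂v) dv.
  For the x component: f_1(F) = u*(-u - 2); d F_1 = (0) du + (0) dv
  For the y component: f_2(F) = 1; d F_2 = (-2*u - 2) du + (0) dv
Combining and collecting du, dv coefficients:
  coeff of du: -2*u - 2
  coeff of dv: 0
F^* omega = (-2*u - 2) du.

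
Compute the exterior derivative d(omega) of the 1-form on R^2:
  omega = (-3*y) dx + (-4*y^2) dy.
d(omega) = (3) dx ∧ dy

For a 1-form omega = sum_i f_i dx_i, the exterior derivative is
  d(omega) = sum_{i < j} (∂f_j/∂x_i - ∂f_i/∂x_j) dx_i ∧ dx_j.
  coefficient of dx ∧ dy: ∂f_2/∂x - ∂f_1/∂y = ∂(-4*y^2)/∂x - ∂(-3*y)/∂y = 3
Assembling: d(omega) = (3) dx ∧ dy.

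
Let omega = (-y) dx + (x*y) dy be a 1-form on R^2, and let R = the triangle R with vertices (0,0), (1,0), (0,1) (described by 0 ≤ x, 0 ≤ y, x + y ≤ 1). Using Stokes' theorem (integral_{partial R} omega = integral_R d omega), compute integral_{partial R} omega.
integral_(partial R) omega = 2/3

Stokes: integral_partial_R omega = integral_R d omega with d omega = (∂Q/∂x - ∂P/∂y) dx ∧ dy.
  ∂Q/∂x = y
  ∂P/∂y = -1
  integrand = ∂Q/∂x - ∂P/∂y = y + 1.
Integrating over R: integral_0^1 integral_0^{1-x} (y + 1) dy dx = 2/3.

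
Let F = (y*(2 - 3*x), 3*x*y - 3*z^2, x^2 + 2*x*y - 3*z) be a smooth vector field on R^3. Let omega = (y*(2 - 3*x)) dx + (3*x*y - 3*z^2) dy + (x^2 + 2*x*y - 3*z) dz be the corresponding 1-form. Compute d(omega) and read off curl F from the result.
d(omega) = (2*x + 6*z) dy ∧ dz + (-2*x - 2*y) dz ∧ dx + (3*x + 3*y - 2) dx ∧ dy; curl F = (2*x + 6*z, -2*x - 2*y, 3*x + 3*y - 2)

d omega = sum_{i<j} (∂f_j/∂x_i - ∂f_i/∂x_j) dx_i ∧ dx_j. Under the identification (dy ∧ dz, dz ∧ dx, dx ∧ dy) ↔ (e_x, e_y, e_z), the coefficients are exactly the components of curl F. Compute:
  ∂R/∂y - ∂Q/∂z = (2*x) - (-6*z) = 2*x + 6*z
  ∂P/∂z - ∂R/∂x = (0) - (2*x + 2*y) = -2*x - 2*y
  ∂Q/∂x - ∂P/∂y = (3*y) - (2 - 3*x) = 3*x + 3*y - 2.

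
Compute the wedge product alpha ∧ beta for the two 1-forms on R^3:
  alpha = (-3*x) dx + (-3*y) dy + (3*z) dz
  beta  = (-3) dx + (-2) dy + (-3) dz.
alpha ∧ beta = (6*x - 9*y) dx ∧ dy + (9*x + 9*z) dx ∧ dz + (9*y + 6*z) dy ∧ dz

Distribute the wedge, using dx_i ∧ dx_j = -dx_j ∧ dx_i and dx_i ∧ dx_i = 0. For each pair (i, j) with i < j, the coefficient of dx_i ∧ dx_j in alpha ∧ beta is (alpha_i * beta_j - alpha_j * beta_i). Collecting: alpha ∧ beta = (6*x - 9*y) dx ∧ dy + (9*x + 9*z) dx ∧ dz + (9*y + 6*z) dy ∧ dz.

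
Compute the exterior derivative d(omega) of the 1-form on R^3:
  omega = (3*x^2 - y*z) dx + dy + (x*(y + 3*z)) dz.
d(omega) = (z) dx ∧ dy + (2*y + 3*z) dx ∧ dz + (x) dy ∧ dz

For a 1-form omega = sum_i f_i dx_i, the exterior derivative is
  d(omega) = sum_{i < j} (∂f_j/∂x_i - ∂f_i/∂x_j) dx_i ∧ dx_j.
  coefficient of dx ∧ dy: ∂f_2/∂x - ∂f_1/∂y = ∂(1)/∂x - ∂(3*x^2 - y*z)/∂y = z
  coefficient of dx ∧ dz: ∂f_3/∂x - ∂f_1/∂z = ∂(x*(y + 3*z))/∂x - ∂(3*x^2 - y*z)/∂z = 2*y + 3*z
  coefficient of dy ∧ dz: ∂f_3/∂y - ∂f_2/∂z = ∂(x*(y + 3*z))/∂y - ∂(1)/∂z = x
Assembling: d(omega) = (z) dx ∧ dy + (2*y + 3*z) dx ∧ dz + (x) dy ∧ dz.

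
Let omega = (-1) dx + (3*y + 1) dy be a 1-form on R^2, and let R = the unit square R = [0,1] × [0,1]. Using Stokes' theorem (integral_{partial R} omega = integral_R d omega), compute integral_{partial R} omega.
integral_(partial R) omega = 0

Stokes: integral_partial_R omega = integral_R d omega with d omega = (∂Q/∂x - ∂P/∂y) dx ∧ dy.
  ∂Q/∂x = 0
  ∂P/∂y = 0
  integrand = ∂Q/∂x - ∂P/∂y = 0.
Integrating over R: integral_0^1 integral_0^1 (0) dx dy = 0.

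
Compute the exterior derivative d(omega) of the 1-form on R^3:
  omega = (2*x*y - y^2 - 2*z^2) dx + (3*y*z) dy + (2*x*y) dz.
d(omega) = (-2*x + 2*y) dx ∧ dy + (2*y + 4*z) dx ∧ dz + (2*x - 3*y) dy ∧ dz

For a 1-form omega = sum_i f_i dx_i, the exterior derivative is
  d(omega) = sum_{i < j} (∂f_j/∂x_i - ∂f_i/∂x_j) dx_i ∧ dx_j.
  coefficient of dx ∧ dy: ∂f_2/∂x - ∂f_1/∂y = ∂(3*y*z)/∂x - ∂(2*x*y - y^2 - 2*z^2)/∂y = -2*x + 2*y
  coefficient of dx ∧ dz: ∂f_3/∂x - ∂f_1/∂z = ∂(2*x*y)/∂x - ∂(2*x*y - y^2 - 2*z^2)/∂z = 2*y + 4*z
  coefficient of dy ∧ dz: ∂f_3/∂y - ∂f_2/∂z = ∂(2*x*y)/∂y - ∂(3*y*z)/∂z = 2*x - 3*y
Assembling: d(omega) = (-2*x + 2*y) dx ∧ dy + (2*y + 4*z) dx ∧ dz + (2*x - 3*y) dy ∧ dz.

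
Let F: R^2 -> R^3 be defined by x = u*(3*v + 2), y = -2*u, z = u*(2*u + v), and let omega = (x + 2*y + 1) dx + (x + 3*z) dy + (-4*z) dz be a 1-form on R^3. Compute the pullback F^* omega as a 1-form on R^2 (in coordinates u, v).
F^* omega = (-32*u^3 - 24*u^2*v - 12*u^2 + 5*u*v^2 - 12*u*v - 8*u + 3*v + 2) du + (u*(-8*u^2 + 5*u*v - 6*u + 3)) dv

Using F^*(f dg) = (f ∘ F) d(g ∘ F), substitute each coordinate x_i by F_i(u, v) in f_i, and replace dx_i by d F_i = (∂F_i/∂u) du + (∂F_i/∂v) dv.
  For the x component: f_1(F) = 3*u*v - 2*u + 1; d F_1 = (3*v + 2) du + (3*u) dv
  For the y component: f_2(F) = 2*u*(3*u + 3*v + 1); d F_2 = (-2) du + (0) dv
  For the z component: f_3(F) = 4*u*(-2*u - v); d F_3 = (4*u + v) du + (u) dv
Combining and collecting du, dv coefficients:
  coeff of du: -32*u^3 - 24*u^2*v - 12*u^2 + 5*u*v^2 - 12*u*v - 8*u + 3*v + 2
  coeff of dv: u*(-8*u^2 + 5*u*v - 6*u + 3)
F^* omega = (-32*u^3 - 24*u^2*v - 12*u^2 + 5*u*v^2 - 12*u*v - 8*u + 3*v + 2) du + (u*(-8*u^2 + 5*u*v - 6*u + 3)) dv.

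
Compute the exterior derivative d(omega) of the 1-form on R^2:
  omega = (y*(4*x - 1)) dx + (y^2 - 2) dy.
d(omega) = (1 - 4*x) dx ∧ dy

For a 1-form omega = sum_i f_i dx_i, the exterior derivative is
  d(omega) = sum_{i < j} (∂f_j/∂x_i - ∂f_i/∂x_j) dx_i ∧ dx_j.
  coefficient of dx ∧ dy: ∂f_2/∂x - ∂f_1/∂y = ∂(y^2 - 2)/∂x - ∂(y*(4*x - 1))/∂y = 1 - 4*x
Assembling: d(omega) = (1 - 4*x) dx ∧ dy.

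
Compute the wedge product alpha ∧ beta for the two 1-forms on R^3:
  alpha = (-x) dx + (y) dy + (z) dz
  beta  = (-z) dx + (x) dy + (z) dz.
alpha ∧ beta = (-x^2 + y*z) dx ∧ dy + (z*(-x + z)) dx ∧ dz + (z*(-x + y)) dy ∧ dz

Distribute the wedge, using dx_i ∧ dx_j = -dx_j ∧ dx_i and dx_i ∧ dx_i = 0. For each pair (i, j) with i < j, the coefficient of dx_i ∧ dx_j in alpha ∧ beta is (alpha_i * beta_j - alpha_j * beta_i). Collecting: alpha ∧ beta = (-x^2 + y*z) dx ∧ dy + (z*(-x + z)) dx ∧ dz + (z*(-x + y)) dy ∧ dz.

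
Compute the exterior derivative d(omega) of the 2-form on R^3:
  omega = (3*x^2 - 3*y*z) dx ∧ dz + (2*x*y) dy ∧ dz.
d(omega) = (2*y + 3*z) dx ∧ dy ∧ dz

For a 2-form omega = sum_{i<j} g_{ij} dx_i ∧ dx_j, the exterior derivative is
  d(omega) = sum_{i<j} d(g_{ij}) ∧ dx_i ∧ dx_j = sum_{i<j, k} (∂g_{ij}/∂x_k) dx_k ∧ dx_i ∧ dx_j.
Expand each term, using dx_k ∧ dx_i ∧ dx_j = sgn(permutation) dx_{(a)} ∧ dx_{(b)} ∧ dx_{(c)} with (a < b < c) sorted:
  d(3*x^2 - 3*y*z) includes (∂/∂y)(3*x^2 - 3*y*z) dy = (-3*z) dy, which multiplied by dx ∧ dz gives (3*z) dx ∧ dy ∧ dz
  d(2*x*y) includes (∂/∂x)(2*x*y) dx = (2*y) dx, which multiplied by dy ∧ dz gives (2*y) dx ∧ dy ∧ dz
Collecting like 3-forms: d(omega) = (2*y + 3*z) dx ∧ dy ∧ dz.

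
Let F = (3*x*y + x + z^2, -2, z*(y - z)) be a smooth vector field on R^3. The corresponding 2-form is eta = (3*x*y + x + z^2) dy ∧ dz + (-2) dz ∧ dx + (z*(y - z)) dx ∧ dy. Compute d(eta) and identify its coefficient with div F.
d(eta) = (4*y - 2*z + 1) dx ∧ dy ∧ dz; div F = 4*y - 2*z + 1

For a 2-form in R^3 of the form above, applying d gives a 3-form with coefficient ∂P/∂x + ∂Q/∂y + ∂R/∂z:
  ∂P/∂x = 3*y + 1
  ∂Q/∂y = 0
  ∂R/∂z = y - 2*z
Sum = 4*y - 2*z + 1, which is exactly div F.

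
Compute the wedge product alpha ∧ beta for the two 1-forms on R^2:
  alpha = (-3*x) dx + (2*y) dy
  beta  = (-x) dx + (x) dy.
alpha ∧ beta = (x*(-3*x + 2*y)) dx ∧ dy

Distribute the wedge, using dx_i ∧ dx_j = -dx_j ∧ dx_i and dx_i ∧ dx_i = 0. For each pair (i, j) with i < j, the coefficient of dx_i ∧ dx_j in alpha ∧ beta is (alpha_i * beta_j - alpha_j * beta_i). Collecting: alpha ∧ beta = (x*(-3*x + 2*y)) dx ∧ dy.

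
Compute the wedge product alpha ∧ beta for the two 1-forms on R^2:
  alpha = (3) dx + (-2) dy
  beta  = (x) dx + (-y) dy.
alpha ∧ beta = (2*x - 3*y) dx ∧ dy

Distribute the wedge, using dx_i ∧ dx_j = -dx_j ∧ dx_i and dx_i ∧ dx_i = 0. For each pair (i, j) with i < j, the coefficient of dx_i ∧ dx_j in alpha ∧ beta is (alpha_i * beta_j - alpha_j * beta_i). Collecting: alpha ∧ beta = (2*x - 3*y) dx ∧ dy.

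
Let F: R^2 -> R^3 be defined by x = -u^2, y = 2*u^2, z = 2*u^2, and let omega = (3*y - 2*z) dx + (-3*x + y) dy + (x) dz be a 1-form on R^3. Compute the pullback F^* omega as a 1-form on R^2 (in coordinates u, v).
F^* omega = (12*u^3) du

Using F^*(f dg) = (f ∘ F) d(g ∘ F), substitute each coordinate x_i by F_i(u, v) in f_i, and replace dx_i by d F_i = (∂F_i/∂u) du + (∂F_i/∂v) dv.
  For the x component: f_1(F) = 2*u^2; d F_1 = (-2*u) du + (0) dv
  For the y component: f_2(F) = 5*u^2; d F_2 = (4*u) du + (0) dv
  For the z component: f_3(F) = -u^2; d F_3 = (4*u) du + (0) dv
Combining and collecting du, dv coefficients:
  coeff of du: 12*u^3
  coeff of dv: 0
F^* omega = (12*u^3) du.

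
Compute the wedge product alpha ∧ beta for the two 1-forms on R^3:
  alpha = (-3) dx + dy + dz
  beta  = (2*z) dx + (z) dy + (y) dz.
alpha ∧ beta = (-5*z) dx ∧ dy + (-3*y - 2*z) dx ∧ dz + (y - z) dy ∧ dz

Distribute the wedge, using dx_i ∧ dx_j = -dx_j ∧ dx_i and dx_i ∧ dx_i = 0. For each pair (i, j) with i < j, the coefficient of dx_i ∧ dx_j in alpha ∧ beta is (alpha_i * beta_j - alpha_j * beta_i). Collecting: alpha ∧ beta = (-5*z) dx ∧ dy + (-3*y - 2*z) dx ∧ dz + (y - z) dy ∧ dz.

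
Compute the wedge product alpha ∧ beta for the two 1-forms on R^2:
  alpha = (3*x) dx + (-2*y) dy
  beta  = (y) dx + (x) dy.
alpha ∧ beta = (3*x^2 + 2*y^2) dx ∧ dy

Distribute the wedge, using dx_i ∧ dx_j = -dx_j ∧ dx_i and dx_i ∧ dx_i = 0. For each pair (i, j) with i < j, the coefficient of dx_i ∧ dx_j in alpha ∧ beta is (alpha_i * beta_j - alpha_j * beta_i). Collecting: alpha ∧ beta = (3*x^2 + 2*y^2) dx ∧ dy.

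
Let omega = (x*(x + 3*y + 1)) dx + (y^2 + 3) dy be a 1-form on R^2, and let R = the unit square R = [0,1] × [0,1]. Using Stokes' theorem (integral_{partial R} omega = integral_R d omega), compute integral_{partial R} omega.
integral_(partial R) omega = -3/2

Stokes: integral_partial_R omega = integral_R d omega with d omega = (∂Q/∂x - ∂P/∂y) dx ∧ dy.
  ∂Q/∂x = 0
  ∂P/∂y = 3*x
  integrand = ∂Q/∂x - ∂P/∂y = -3*x.
Integrating over R: integral_0^1 integral_0^1 (-3*x) dx dy = -3/2.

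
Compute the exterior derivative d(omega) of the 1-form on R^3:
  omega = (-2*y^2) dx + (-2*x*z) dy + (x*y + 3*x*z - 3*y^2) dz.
d(omega) = (4*y - 2*z) dx ∧ dy + (y + 3*z) dx ∧ dz + (3*x - 6*y) dy ∧ dz

For a 1-form omega = sum_i f_i dx_i, the exterior derivative is
  d(omega) = sum_{i < j} (∂f_j/∂x_i - ∂f_i/∂x_j) dx_i ∧ dx_j.
  coefficient of dx ∧ dy: ∂f_2/∂x - ∂f_1/∂y = ∂(-2*x*z)/∂x - ∂(-2*y^2)/∂y = 4*y - 2*z
  coefficient of dx ∧ dz: ∂f_3/∂x - ∂f_1/∂z = ∂(x*y + 3*x*z - 3*y^2)/∂x - ∂(-2*y^2)/∂z = y + 3*z
  coefficient of dy ∧ dz: ∂f_3/∂y - ∂f_2/∂z = ∂(x*y + 3*x*z - 3*y^2)/∂y - ∂(-2*x*z)/∂z = 3*x - 6*y
Assembling: d(omega) = (4*y - 2*z) dx ∧ dy + (y + 3*z) dx ∧ dz + (3*x - 6*y) dy ∧ dz.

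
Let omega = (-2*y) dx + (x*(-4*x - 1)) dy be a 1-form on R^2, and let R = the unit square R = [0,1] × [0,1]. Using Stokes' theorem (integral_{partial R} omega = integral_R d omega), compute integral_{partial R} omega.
integral_(partial R) omega = -3

Stokes: integral_partial_R omega = integral_R d omega with d omega = (∂Q/∂x - ∂P/∂y) dx ∧ dy.
  ∂Q/∂x = -8*x - 1
  ∂P/∂y = -2
  integrand = ∂Q/∂x - ∂P/∂y = 1 - 8*x.
Integrating over R: integral_0^1 integral_0^1 (1 - 8*x) dx dy = -3.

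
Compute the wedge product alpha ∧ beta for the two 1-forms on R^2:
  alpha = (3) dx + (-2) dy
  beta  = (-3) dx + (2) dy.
alpha ∧ beta = 0

Distribute the wedge, using dx_i ∧ dx_j = -dx_j ∧ dx_i and dx_i ∧ dx_i = 0. For each pair (i, j) with i < j, the coefficient of dx_i ∧ dx_j in alpha ∧ beta is (alpha_i * beta_j - alpha_j * beta_i). Collecting: alpha ∧ beta = 0.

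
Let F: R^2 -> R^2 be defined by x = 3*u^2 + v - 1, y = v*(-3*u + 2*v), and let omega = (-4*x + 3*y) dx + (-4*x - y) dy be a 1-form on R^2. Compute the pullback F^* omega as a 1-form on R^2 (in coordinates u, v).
F^* omega = (-72*u^3 - 18*u^2*v + 27*u*v^2 - 24*u*v + 24*u + 6*v^3 + 12*v^2 - 12*v) du + (36*u^3 - 57*u^2*v - 12*u^2 + 18*u*v^2 + 3*u*v - 12*u - 8*v^3 - 10*v^2 + 12*v + 4) dv

Using F^*(f dg) = (f ∘ F) d(g ∘ F), substitute each coordinate x_i by F_i(u, v) in f_i, and replace dx_i by d F_i = (∂F_i/∂u) du + (∂F_i/∂v) dv.
  For the x component: f_1(F) = -12*u^2 - 9*u*v + 6*v^2 - 4*v + 4; d F_1 = (6*u) du + (1) dv
  For the y component: f_2(F) = -12*u^2 + 3*u*v - 2*v^2 - 4*v + 4; d F_2 = (-3*v) du + (-3*u + 4*v) dv
Combining and collecting du, dv coefficients:
  coeff of du: -72*u^3 - 18*u^2*v + 27*u*v^2 - 24*u*v + 24*u + 6*v^3 + 12*v^2 - 12*v
  coeff of dv: 36*u^3 - 57*u^2*v - 12*u^2 + 18*u*v^2 + 3*u*v - 12*u - 8*v^3 - 10*v^2 + 12*v + 4
F^* omega = (-72*u^3 - 18*u^2*v + 27*u*v^2 - 24*u*v + 24*u + 6*v^3 + 12*v^2 - 12*v) du + (36*u^3 - 57*u^2*v - 12*u^2 + 18*u*v^2 + 3*u*v - 12*u - 8*v^3 - 10*v^2 + 12*v + 4) dv.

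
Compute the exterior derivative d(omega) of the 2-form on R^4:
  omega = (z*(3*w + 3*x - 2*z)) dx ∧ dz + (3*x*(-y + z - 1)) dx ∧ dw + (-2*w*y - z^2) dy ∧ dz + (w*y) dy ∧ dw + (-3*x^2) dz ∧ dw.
d(omega) = (-9*x + 3*z) dx ∧ dz ∧ dw + (3*x) dx ∧ dy ∧ dw + (-2*y) dy ∧ dz ∧ dw

For a 2-form omega = sum_{i<j} g_{ij} dx_i ∧ dx_j, the exterior derivative is
  d(omega) = sum_{i<j} d(g_{ij}) ∧ dx_i ∧ dx_j = sum_{i<j, k} (∂g_{ij}/∂x_k) dx_k ∧ dx_i ∧ dx_j.
Expand each term, using dx_k ∧ dx_i ∧ dx_j = sgn(permutation) dx_{(a)} ∧ dx_{(b)} ∧ dx_{(c)} with (a < b < c) sorted:
  d(z*(3*w + 3*x - 2*z)) includes (∂/∂w)(z*(3*w + 3*x - 2*z)) dw = (3*z) dw, which multiplied by dx ∧ dz gives (3*z) dx ∧ dz ∧ dw
  d(3*x*(-y + z - 1)) includes (∂/∂y)(3*x*(-y + z - 1)) dy = (-3*x) dy, which multiplied by dx ∧ dw gives (3*x) dx ∧ dy ∧ dw
  d(3*x*(-y + z - 1)) includes (∂/∂z)(3*x*(-y + z - 1)) dz = (3*x) dz, which multiplied by dx ∧ dw gives (-3*x) dx ∧ dz ∧ dw
  d(-2*w*y - z^2) includes (∂/∂w)(-2*w*y - z^2) dw = (-2*y) dw, which multiplied by dy ∧ dz gives (-2*y) dy ∧ dz ∧ dw
  d(-3*x^2) includes (∂/∂x)(-3*x^2) dx = (-6*x) dx, which multiplied by dz ∧ dw gives (-6*x) dx ∧ dz ∧ dw
Collecting like 3-forms: d(omega) = (-9*x + 3*z) dx ∧ dz ∧ dw + (3*x) dx ∧ dy ∧ dw + (-2*y) dy ∧ dz ∧ dw.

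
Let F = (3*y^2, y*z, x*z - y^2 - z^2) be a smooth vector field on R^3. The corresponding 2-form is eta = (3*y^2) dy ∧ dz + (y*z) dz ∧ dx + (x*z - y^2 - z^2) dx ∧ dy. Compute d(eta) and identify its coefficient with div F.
d(eta) = (x - z) dx ∧ dy ∧ dz; div F = x - z

For a 2-form in R^3 of the form above, applying d gives a 3-form with coefficient ∂P/∂x + ∂Q/∂y + ∂R/∂z:
  ∂P/∂x = 0
  ∂Q/∂y = z
  ∂R/∂z = x - 2*z
Sum = x - z, which is exactly div F.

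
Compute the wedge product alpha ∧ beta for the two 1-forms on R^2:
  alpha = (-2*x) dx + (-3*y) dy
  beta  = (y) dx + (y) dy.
alpha ∧ beta = (y*(-2*x + 3*y)) dx ∧ dy

Distribute the wedge, using dx_i ∧ dx_j = -dx_j ∧ dx_i and dx_i ∧ dx_i = 0. For each pair (i, j) with i < j, the coefficient of dx_i ∧ dx_j in alpha ∧ beta is (alpha_i * beta_j - alpha_j * beta_i). Collecting: alpha ∧ beta = (y*(-2*x + 3*y)) dx ∧ dy.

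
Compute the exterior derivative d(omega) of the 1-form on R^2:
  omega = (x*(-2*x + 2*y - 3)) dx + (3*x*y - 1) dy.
d(omega) = (-2*x + 3*y) dx ∧ dy

For a 1-form omega = sum_i f_i dx_i, the exterior derivative is
  d(omega) = sum_{i < j} (∂f_j/∂x_i - ∂f_i/∂x_j) dx_i ∧ dx_j.
  coefficient of dx ∧ dy: ∂f_2/∂x - ∂f_1/∂y = ∂(3*x*y - 1)/∂x - ∂(x*(-2*x + 2*y - 3))/∂y = -2*x + 3*y
Assembling: d(omega) = (-2*x + 3*y) dx ∧ dy.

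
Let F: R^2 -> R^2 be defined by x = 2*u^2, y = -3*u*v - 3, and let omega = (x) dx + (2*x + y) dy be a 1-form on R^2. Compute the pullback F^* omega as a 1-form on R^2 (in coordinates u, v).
F^* omega = (8*u^3 - 12*u^2*v + 9*u*v^2 + 9*v) du + (3*u*(-4*u^2 + 3*u*v + 3)) dv

Using F^*(f dg) = (f ∘ F) d(g ∘ F), substitute each coordinate x_i by F_i(u, v) in f_i, and replace dx_i by d F_i = (∂F_i/∂u) du + (∂F_i/∂v) dv.
  For the x component: f_1(F) = 2*u^2; d F_1 = (4*u) du + (0) dv
  For the y component: f_2(F) = 4*u^2 - 3*u*v - 3; d F_2 = (-3*v) du + (-3*u) dv
Combining and collecting du, dv coefficients:
  coeff of du: 8*u^3 - 12*u^2*v + 9*u*v^2 + 9*v
  coeff of dv: 3*u*(-4*u^2 + 3*u*v + 3)
F^* omega = (8*u^3 - 12*u^2*v + 9*u*v^2 + 9*v) du + (3*u*(-4*u^2 + 3*u*v + 3)) dv.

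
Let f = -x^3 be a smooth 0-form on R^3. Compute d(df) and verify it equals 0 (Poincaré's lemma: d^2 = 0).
d(df) = 0

Step 1: df = sum_i (∂f/∂x_i) dx_i = (-3*x^2) dx + (0) dy + (0) dz.
Step 2: Apply d again. Using the 1-form formula, the coefficient of dx ∧ dy in d(df) is ∂^2 f/∂x ∂y - ∂^2 f/∂y ∂x = (0) - (0) = 0 (equality of mixed partials for smooth f).
Similarly for dx ∧ dz and dy ∧ dz — all coefficients vanish. So d(df) = 0.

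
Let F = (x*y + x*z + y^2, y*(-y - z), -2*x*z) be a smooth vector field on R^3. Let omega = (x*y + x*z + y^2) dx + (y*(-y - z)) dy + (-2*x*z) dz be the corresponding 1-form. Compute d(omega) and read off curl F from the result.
d(omega) = (y) dy ∧ dz + (x + 2*z) dz ∧ dx + (-x - 2*y) dx ∧ dy; curl F = (y, x + 2*z, -x - 2*y)

d omega = sum_{i<j} (∂f_j/∂x_i - ∂f_i/∂x_j) dx_i ∧ dx_j. Under the identification (dy ∧ dz, dz ∧ dx, dx ∧ dy) ↔ (e_x, e_y, e_z), the coefficients are exactly the components of curl F. Compute:
  ∂R/∂y - ∂Q/∂z = (0) - (-y) = y
  ∂P/∂z - ∂R/∂x = (x) - (-2*z) = x + 2*z
  ∂Q/∂x - ∂P/∂y = (0) - (x + 2*y) = -x - 2*y.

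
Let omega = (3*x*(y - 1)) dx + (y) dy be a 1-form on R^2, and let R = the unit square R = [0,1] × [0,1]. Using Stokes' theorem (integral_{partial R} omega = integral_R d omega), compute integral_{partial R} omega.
integral_(partial R) omega = -3/2

Stokes: integral_partial_R omega = integral_R d omega with d omega = (∂Q/∂x - ∂P/∂y) dx ∧ dy.
  ∂Q/∂x = 0
  ∂P/∂y = 3*x
  integrand = ∂Q/∂x - ∂P/∂y = -3*x.
Integrating over R: integral_0^1 integral_0^1 (-3*x) dx dy = -3/2.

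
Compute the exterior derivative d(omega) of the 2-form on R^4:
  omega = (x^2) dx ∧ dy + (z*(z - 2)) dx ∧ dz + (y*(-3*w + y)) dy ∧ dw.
d(omega) = 0

For a 2-form omega = sum_{i<j} g_{ij} dx_i ∧ dx_j, the exterior derivative is
  d(omega) = sum_{i<j} d(g_{ij}) ∧ dx_i ∧ dx_j = sum_{i<j, k} (∂g_{ij}/∂x_k) dx_k ∧ dx_i ∧ dx_j.
Expand each term, using dx_k ∧ dx_i ∧ dx_j = sgn(permutation) dx_{(a)} ∧ dx_{(b)} ∧ dx_{(c)} with (a < b < c) sorted:

Collecting like 3-forms: d(omega) = 0.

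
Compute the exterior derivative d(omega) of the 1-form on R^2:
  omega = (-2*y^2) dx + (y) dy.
d(omega) = (4*y) dx ∧ dy

For a 1-form omega = sum_i f_i dx_i, the exterior derivative is
  d(omega) = sum_{i < j} (∂f_j/∂x_i - ∂f_i/∂x_j) dx_i ∧ dx_j.
  coefficient of dx ∧ dy: ∂f_2/∂x - ∂f_1/∂y = ∂(y)/∂x - ∂(-2*y^2)/∂y = 4*y
Assembling: d(omega) = (4*y) dx ∧ dy.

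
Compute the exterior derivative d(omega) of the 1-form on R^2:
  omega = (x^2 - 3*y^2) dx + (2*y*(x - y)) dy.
d(omega) = (8*y) dx ∧ dy

For a 1-form omega = sum_i f_i dx_i, the exterior derivative is
  d(omega) = sum_{i < j} (∂f_j/∂x_i - ∂f_i/∂x_j) dx_i ∧ dx_j.
  coefficient of dx ∧ dy: ∂f_2/∂x - ∂f_1/∂y = ∂(2*y*(x - y))/∂x - ∂(x^2 - 3*y^2)/∂y = 8*y
Assembling: d(omega) = (8*y) dx ∧ dy.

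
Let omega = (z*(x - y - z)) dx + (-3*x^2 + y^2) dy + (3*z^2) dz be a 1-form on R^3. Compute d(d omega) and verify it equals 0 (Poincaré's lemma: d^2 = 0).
d(d omega) = 0

Step 1: d omega = sum_{i<j} (∂f_j/∂x_i - ∂f_i/∂x_j) dx_i ∧ dx_j:
  coeff of dx ∧ dy: -6*x + z
  coeff of dx ∧ dz: -x + y + 2*z
  coeff of dy ∧ dz: 0
Step 2: Apply d again to each 2-form coefficient. The only possible 3-form in R^3 is dx ∧ dy ∧ dz, with coefficient
  ∂(coeff of dy∧dz)/∂x - ∂(coeff of dx∧dz)/∂y + ∂(coeff of dx∧dy)/∂z
  = ∂/∂x (0) - ∂/∂y (-x + y + 2*z) + ∂/∂z (-6*x + z).
Each of these terms simplifies to sums of mixed partials that cancel in pairs. The result is 0 (by equality of mixed partials for smooth functions — Schwarz / Clairaut).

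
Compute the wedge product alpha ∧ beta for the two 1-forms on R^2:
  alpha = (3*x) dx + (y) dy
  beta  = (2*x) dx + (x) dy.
alpha ∧ beta = (x*(3*x - 2*y)) dx ∧ dy

Distribute the wedge, using dx_i ∧ dx_j = -dx_j ∧ dx_i and dx_i ∧ dx_i = 0. For each pair (i, j) with i < j, the coefficient of dx_i ∧ dx_j in alpha ∧ beta is (alpha_i * beta_j - alpha_j * beta_i). Collecting: alpha ∧ beta = (x*(3*x - 2*y)) dx ∧ dy.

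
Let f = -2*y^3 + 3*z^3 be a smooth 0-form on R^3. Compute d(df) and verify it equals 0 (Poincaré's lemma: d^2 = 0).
d(df) = 0

Step 1: df = sum_i (∂f/∂x_i) dx_i = (0) dx + (-6*y^2) dy + (9*z^2) dz.
Step 2: Apply d again. Using the 1-form formula, the coefficient of dx ∧ dy in d(df) is ∂^2 f/∂x ∂y - ∂^2 f/∂y ∂x = (0) - (0) = 0 (equality of mixed partials for smooth f).
Similarly for dx ∧ dz and dy ∧ dz — all coefficients vanish. So d(df) = 0.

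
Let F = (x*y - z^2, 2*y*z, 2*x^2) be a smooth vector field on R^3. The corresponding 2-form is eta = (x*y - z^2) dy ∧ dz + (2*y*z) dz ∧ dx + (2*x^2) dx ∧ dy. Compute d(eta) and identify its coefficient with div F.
d(eta) = (y + 2*z) dx ∧ dy ∧ dz; div F = y + 2*z

For a 2-form in R^3 of the form above, applying d gives a 3-form with coefficient ∂P/∂x + ∂Q/∂y + ∂R/∂z:
  ∂P/∂x = y
  ∂Q/∂y = 2*z
  ∂R/∂z = 0
Sum = y + 2*z, which is exactly div F.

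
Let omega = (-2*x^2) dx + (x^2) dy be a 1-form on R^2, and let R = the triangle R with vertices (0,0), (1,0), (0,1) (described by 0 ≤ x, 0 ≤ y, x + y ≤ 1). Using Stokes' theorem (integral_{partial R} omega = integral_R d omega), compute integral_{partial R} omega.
integral_(partial R) omega = 1/3

Stokes: integral_partial_R omega = integral_R d omega with d omega = (∂Q/∂x - ∂P/∂y) dx ∧ dy.
  ∂Q/∂x = 2*x
  ∂P/∂y = 0
  integrand = ∂Q/∂x - ∂P/∂y = 2*x.
Integrating over R: integral_0^1 integral_0^{1-x} (2*x) dy dx = 1/3.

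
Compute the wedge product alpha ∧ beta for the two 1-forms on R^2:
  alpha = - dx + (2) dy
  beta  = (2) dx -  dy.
alpha ∧ beta = (-3) dx ∧ dy

Distribute the wedge, using dx_i ∧ dx_j = -dx_j ∧ dx_i and dx_i ∧ dx_i = 0. For each pair (i, j) with i < j, the coefficient of dx_i ∧ dx_j in alpha ∧ beta is (alpha_i * beta_j - alpha_j * beta_i). Collecting: alpha ∧ beta = (-3) dx ∧ dy.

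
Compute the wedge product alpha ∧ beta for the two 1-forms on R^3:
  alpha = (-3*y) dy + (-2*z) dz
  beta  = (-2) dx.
alpha ∧ beta = (-6*y) dx ∧ dy + (-4*z) dx ∧ dz

Distribute the wedge, using dx_i ∧ dx_j = -dx_j ∧ dx_i and dx_i ∧ dx_i = 0. For each pair (i, j) with i < j, the coefficient of dx_i ∧ dx_j in alpha ∧ beta is (alpha_i * beta_j - alpha_j * beta_i). Collecting: alpha ∧ beta = (-6*y) dx ∧ dy + (-4*z) dx ∧ dz.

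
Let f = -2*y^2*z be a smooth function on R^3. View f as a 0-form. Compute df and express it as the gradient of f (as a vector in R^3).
df = (0) dx + (-4*y*z) dy + (-2*y^2) dz; grad f = (0, -4*y*z, -2*y^2)

For a 0-form f, d f = (∂f/∂x) dx + (∂f/∂y) dy + (∂f/∂z) dz. The components of the vector representation are exactly the entries of grad f in Cartesian coordinates:
  ∂f/∂x = 0
  ∂f/∂y = -4*y*z
  ∂f/∂z = -2*y^2.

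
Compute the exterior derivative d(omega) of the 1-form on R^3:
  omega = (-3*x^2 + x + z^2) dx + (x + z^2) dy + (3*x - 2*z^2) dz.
d(omega) = (1) dx ∧ dy + (3 - 2*z) dx ∧ dz + (-2*z) dy ∧ dz

For a 1-form omega = sum_i f_i dx_i, the exterior derivative is
  d(omega) = sum_{i < j} (∂f_j/∂x_i - ∂f_i/∂x_j) dx_i ∧ dx_j.
  coefficient of dx ∧ dy: ∂f_2/∂x - ∂f_1/∂y = ∂(x + z^2)/∂x - ∂(-3*x^2 + x + z^2)/∂y = 1
  coefficient of dx ∧ dz: ∂f_3/∂x - ∂f_1/∂z = ∂(3*x - 2*z^2)/∂x - ∂(-3*x^2 + x + z^2)/∂z = 3 - 2*z
  coefficient of dy ∧ dz: ∂f_3/∂y - ∂f_2/∂z = ∂(3*x - 2*z^2)/∂y - ∂(x + z^2)/∂z = -2*z
Assembling: d(omega) = (1) dx ∧ dy + (3 - 2*z) dx ∧ dz + (-2*z) dy ∧ dz.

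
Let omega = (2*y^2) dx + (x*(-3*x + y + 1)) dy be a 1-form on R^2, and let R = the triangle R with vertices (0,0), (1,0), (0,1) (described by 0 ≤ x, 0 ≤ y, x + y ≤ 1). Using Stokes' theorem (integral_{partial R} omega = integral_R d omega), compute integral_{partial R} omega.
integral_(partial R) omega = -1

Stokes: integral_partial_R omega = integral_R d omega with d omega = (∂Q/∂x - ∂P/∂y) dx ∧ dy.
  ∂Q/∂x = -6*x + y + 1
  ∂P/∂y = 4*y
  integrand = ∂Q/∂x - ∂P/∂y = -6*x - 3*y + 1.
Integrating over R: integral_0^1 integral_0^{1-x} (-6*x - 3*y + 1) dy dx = -1.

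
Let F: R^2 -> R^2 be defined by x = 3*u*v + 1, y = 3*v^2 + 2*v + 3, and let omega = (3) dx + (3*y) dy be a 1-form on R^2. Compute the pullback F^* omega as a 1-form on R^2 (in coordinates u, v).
F^* omega = (9*v) du + (9*u + 54*v^3 + 54*v^2 + 66*v + 18) dv

Using F^*(f dg) = (f ∘ F) d(g ∘ F), substitute each coordinate x_i by F_i(u, v) in f_i, and replace dx_i by d F_i = (∂F_i/∂u) du + (∂F_i/∂v) dv.
  For the x component: f_1(F) = 3; d F_1 = (3*v) du + (3*u) dv
  For the y component: f_2(F) = 9*v^2 + 6*v + 9; d F_2 = (0) du + (6*v + 2) dv
Combining and collecting du, dv coefficients:
  coeff of du: 9*v
  coeff of dv: 9*u + 54*v^3 + 54*v^2 + 66*v + 18
F^* omega = (9*v) du + (9*u + 54*v^3 + 54*v^2 + 66*v + 18) dv.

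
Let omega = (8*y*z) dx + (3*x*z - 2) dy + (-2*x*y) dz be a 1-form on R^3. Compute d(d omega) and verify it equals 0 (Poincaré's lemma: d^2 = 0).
d(d omega) = 0

Step 1: d omega = sum_{i<j} (∂f_j/∂x_i - ∂f_i/∂x_j) dx_i ∧ dx_j:
  coeff of dx ∧ dy: -5*z
  coeff of dx ∧ dz: -10*y
  coeff of dy ∧ dz: -5*x
Step 2: Apply d again to each 2-form coefficient. The only possible 3-form in R^3 is dx ∧ dy ∧ dz, with coefficient
  ∂(coeff of dy∧dz)/∂x - ∂(coeff of dx∧dz)/∂y + ∂(coeff of dx∧dy)/∂z
  = ∂/∂x (-5*x) - ∂/∂y (-10*y) + ∂/∂z (-5*z).
Each of these terms simplifies to sums of mixed partials that cancel in pairs. The result is 0 (by equality of mixed partials for smooth functions — Schwarz / Clairaut).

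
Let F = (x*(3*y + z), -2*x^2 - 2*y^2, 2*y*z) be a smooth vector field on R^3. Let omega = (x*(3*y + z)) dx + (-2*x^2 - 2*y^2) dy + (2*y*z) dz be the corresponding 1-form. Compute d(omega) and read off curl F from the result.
d(omega) = (2*z) dy ∧ dz + (x) dz ∧ dx + (-7*x) dx ∧ dy; curl F = (2*z, x, -7*x)

d omega = sum_{i<j} (∂f_j/∂x_i - ∂f_i/∂x_j) dx_i ∧ dx_j. Under the identification (dy ∧ dz, dz ∧ dx, dx ∧ dy) ↔ (e_x, e_y, e_z), the coefficients are exactly the components of curl F. Compute:
  ∂R/∂y - ∂Q/∂z = (2*z) - (0) = 2*z
  ∂P/∂z - ∂R/∂x = (x) - (0) = x
  ∂Q/∂x - ∂P/∂y = (-4*x) - (3*x) = -7*x.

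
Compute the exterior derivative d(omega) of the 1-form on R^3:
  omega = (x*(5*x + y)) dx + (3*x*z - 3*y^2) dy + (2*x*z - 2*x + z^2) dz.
d(omega) = (-x + 3*z) dx ∧ dy + (2*z - 2) dx ∧ dz + (-3*x) dy ∧ dz

For a 1-form omega = sum_i f_i dx_i, the exterior derivative is
  d(omega) = sum_{i < j} (∂f_j/∂x_i - ∂f_i/∂x_j) dx_i ∧ dx_j.
  coefficient of dx ∧ dy: ∂f_2/∂x - ∂f_1/∂y = ∂(3*x*z - 3*y^2)/∂x - ∂(x*(5*x + y))/∂y = -x + 3*z
  coefficient of dx ∧ dz: ∂f_3/∂x - ∂f_1/∂z = ∂(2*x*z - 2*x + z^2)/∂x - ∂(x*(5*x + y))/∂z = 2*z - 2
  coefficient of dy ∧ dz: ∂f_3/∂y - ∂f_2/∂z = ∂(2*x*z - 2*x + z^2)/∂y - ∂(3*x*z - 3*y^2)/∂z = -3*x
Assembling: d(omega) = (-x + 3*z) dx ∧ dy + (2*z - 2) dx ∧ dz + (-3*x) dy ∧ dz.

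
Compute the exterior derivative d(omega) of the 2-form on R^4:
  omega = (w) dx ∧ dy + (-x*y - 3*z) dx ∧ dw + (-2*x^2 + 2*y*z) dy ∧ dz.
d(omega) = (x + 1) dx ∧ dy ∧ dw + (3) dx ∧ dz ∧ dw + (-4*x) dx ∧ dy ∧ dz

For a 2-form omega = sum_{i<j} g_{ij} dx_i ∧ dx_j, the exterior derivative is
  d(omega) = sum_{i<j} d(g_{ij}) ∧ dx_i ∧ dx_j = sum_{i<j, k} (∂g_{ij}/∂x_k) dx_k ∧ dx_i ∧ dx_j.
Expand each term, using dx_k ∧ dx_i ∧ dx_j = sgn(permutation) dx_{(a)} ∧ dx_{(b)} ∧ dx_{(c)} with (a < b < c) sorted:
  d(w) includes (∂/∂w)(w) dw = (1) dw, which multiplied by dx ∧ dy gives (1) dx ∧ dy ∧ dw
  d(-x*y - 3*z) includes (∂/∂y)(-x*y - 3*z) dy = (-x) dy, which multiplied by dx ∧ dw gives (x) dx ∧ dy ∧ dw
  d(-x*y - 3*z) includes (∂/∂z)(-x*y - 3*z) dz = (-3) dz, which multiplied by dx ∧ dw gives (3) dx ∧ dz ∧ dw
  d(-2*x^2 + 2*y*z) includes (∂/∂x)(-2*x^2 + 2*y*z) dx = (-4*x) dx, which multiplied by dy ∧ dz gives (-4*x) dx ∧ dy ∧ dz
Collecting like 3-forms: d(omega) = (x + 1) dx ∧ dy ∧ dw + (3) dx ∧ dz ∧ dw + (-4*x) dx ∧ dy ∧ dz.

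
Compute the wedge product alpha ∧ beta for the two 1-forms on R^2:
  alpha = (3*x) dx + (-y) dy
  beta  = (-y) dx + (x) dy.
alpha ∧ beta = (3*x^2 - y^2) dx ∧ dy

Distribute the wedge, using dx_i ∧ dx_j = -dx_j ∧ dx_i and dx_i ∧ dx_i = 0. For each pair (i, j) with i < j, the coefficient of dx_i ∧ dx_j in alpha ∧ beta is (alpha_i * beta_j - alpha_j * beta_i). Collecting: alpha ∧ beta = (3*x^2 - y^2) dx ∧ dy.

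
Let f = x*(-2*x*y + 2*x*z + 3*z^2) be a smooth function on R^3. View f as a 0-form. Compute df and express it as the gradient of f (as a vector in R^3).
df = (-4*x*y + 4*x*z + 3*z^2) dx + (-2*x^2) dy + (2*x*(x + 3*z)) dz; grad f = (-4*x*y + 4*x*z + 3*z^2, -2*x^2, 2*x*(x + 3*z))

For a 0-form f, d f = (∂f/∂x) dx + (∂f/∂y) dy + (∂f/∂z) dz. The components of the vector representation are exactly the entries of grad f in Cartesian coordinates:
  ∂f/∂x = -4*x*y + 4*x*z + 3*z^2
  ∂f/∂y = -2*x^2
  ∂f/∂z = 2*x*(x + 3*z).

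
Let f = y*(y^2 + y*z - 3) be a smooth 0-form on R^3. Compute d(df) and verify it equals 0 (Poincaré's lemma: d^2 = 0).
d(df) = 0

Step 1: df = sum_i (∂f/∂x_i) dx_i = (0) dx + (3*y^2 + 2*y*z - 3) dy + (y^2) dz.
Step 2: Apply d again. Using the 1-form formula, the coefficient of dx ∧ dy in d(df) is ∂^2 f/∂x ∂y - ∂^2 f/∂y ∂x = (0) - (0) = 0 (equality of mixed partials for smooth f).
Similarly for dx ∧ dz and dy ∧ dz — all coefficients vanish. So d(df) = 0.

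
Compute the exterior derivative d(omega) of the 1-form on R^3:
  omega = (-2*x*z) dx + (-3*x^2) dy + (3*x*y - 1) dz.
d(omega) = (-6*x) dx ∧ dy + (2*x + 3*y) dx ∧ dz + (3*x) dy ∧ dz

For a 1-form omega = sum_i f_i dx_i, the exterior derivative is
  d(omega) = sum_{i < j} (∂f_j/∂x_i - ∂f_i/∂x_j) dx_i ∧ dx_j.
  coefficient of dx ∧ dy: ∂f_2/∂x - ∂f_1/∂y = ∂(-3*x^2)/∂x - ∂(-2*x*z)/∂y = -6*x
  coefficient of dx ∧ dz: ∂f_3/∂x - ∂f_1/∂z = ∂(3*x*y - 1)/∂x - ∂(-2*x*z)/∂z = 2*x + 3*y
  coefficient of dy ∧ dz: ∂f_3/∂y - ∂f_2/∂z = ∂(3*x*y - 1)/∂y - ∂(-3*x^2)/∂z = 3*x
Assembling: d(omega) = (-6*x) dx ∧ dy + (2*x + 3*y) dx ∧ dz + (3*x) dy ∧ dz.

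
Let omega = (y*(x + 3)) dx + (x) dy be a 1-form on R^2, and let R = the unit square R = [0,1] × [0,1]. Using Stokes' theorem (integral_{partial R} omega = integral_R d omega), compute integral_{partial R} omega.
integral_(partial R) omega = -5/2

Stokes: integral_partial_R omega = integral_R d omega with d omega = (∂Q/∂x - ∂P/∂y) dx ∧ dy.
  ∂Q/∂x = 1
  ∂P/∂y = x + 3
  integrand = ∂Q/∂x - ∂P/∂y = -x - 2.
Integrating over R: integral_0^1 integral_0^1 (-x - 2) dx dy = -5/2.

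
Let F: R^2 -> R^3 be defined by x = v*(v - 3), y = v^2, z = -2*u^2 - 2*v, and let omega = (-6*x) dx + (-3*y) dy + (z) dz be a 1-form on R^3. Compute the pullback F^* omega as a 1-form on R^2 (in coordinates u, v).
F^* omega = (8*u*(u^2 + v)) du + (4*u^2 - 18*v^3 + 54*v^2 - 50*v) dv

Using F^*(f dg) = (f ∘ F) d(g ∘ F), substitute each coordinate x_i by F_i(u, v) in f_i, and replace dx_i by d F_i = (∂F_i/∂u) du + (∂F_i/∂v) dv.
  For the x component: f_1(F) = 6*v*(3 - v); d F_1 = (0) du + (2*v - 3) dv
  For the y component: f_2(F) = -3*v^2; d F_2 = (0) du + (2*v) dv
  For the z component: f_3(F) = -2*u^2 - 2*v; d F_3 = (-4*u) du + (-2) dv
Combining and collecting du, dv coefficients:
  coeff of du: 8*u*(u^2 + v)
  coeff of dv: 4*u^2 - 18*v^3 + 54*v^2 - 50*v
F^* omega = (8*u*(u^2 + v)) du + (4*u^2 - 18*v^3 + 54*v^2 - 50*v) dv.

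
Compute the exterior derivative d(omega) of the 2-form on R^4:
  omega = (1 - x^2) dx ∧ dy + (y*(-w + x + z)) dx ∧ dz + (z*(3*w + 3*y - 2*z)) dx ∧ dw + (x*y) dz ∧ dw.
d(omega) = (w - x - z) dx ∧ dy ∧ dz + (-3*w - 3*y + 4*z) dx ∧ dz ∧ dw + (-3*z) dx ∧ dy ∧ dw + (x) dy ∧ dz ∧ dw

For a 2-form omega = sum_{i<j} g_{ij} dx_i ∧ dx_j, the exterior derivative is
  d(omega) = sum_{i<j} d(g_{ij}) ∧ dx_i ∧ dx_j = sum_{i<j, k} (∂g_{ij}/∂x_k) dx_k ∧ dx_i ∧ dx_j.
Expand each term, using dx_k ∧ dx_i ∧ dx_j = sgn(permutation) dx_{(a)} ∧ dx_{(b)} ∧ dx_{(c)} with (a < b < c) sorted:
  d(y*(-w + x + z)) includes (∂/∂y)(y*(-w + x + z)) dy = (-w + x + z) dy, which multiplied by dx ∧ dz gives (w - x - z) dx ∧ dy ∧ dz
  d(y*(-w + x + z)) includes (∂/∂w)(y*(-w + x + z)) dw = (-y) dw, which multiplied by dx ∧ dz gives (-y) dx ∧ dz ∧ dw
  d(z*(3*w + 3*y - 2*z)) includes (∂/∂y)(z*(3*w + 3*y - 2*z)) dy = (3*z) dy, which multiplied by dx ∧ dw gives (-3*z) dx ∧ dy ∧ dw
  d(z*(3*w + 3*y - 2*z)) includes (∂/∂z)(z*(3*w + 3*y - 2*z)) dz = (3*w + 3*y - 4*z) dz, which multiplied by dx ∧ dw gives (-3*w - 3*y + 4*z) dx ∧ dz ∧ dw
  d(x*y) includes (∂/∂x)(x*y) dx = (y) dx, which multiplied by dz ∧ dw gives (y) dx ∧ dz ∧ dw
  d(x*y) includes (∂/∂y)(x*y) dy = (x) dy, which multiplied by dz ∧ dw gives (x) dy ∧ dz ∧ dw
Collecting like 3-forms: d(omega) = (w - x - z) dx ∧ dy ∧ dz + (-3*w - 3*y + 4*z) dx ∧ dz ∧ dw + (-3*z) dx ∧ dy ∧ dw + (x) dy ∧ dz ∧ dw.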